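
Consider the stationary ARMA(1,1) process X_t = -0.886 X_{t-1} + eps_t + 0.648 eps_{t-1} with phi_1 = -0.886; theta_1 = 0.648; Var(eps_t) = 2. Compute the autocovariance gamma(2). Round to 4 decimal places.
\gamma(2) = 0.8354

Multiply the model equation by X_{t-k} and take expectations. With theta_0 = psi_0 = 1 and psi_j the MA(infinity) weights, this gives
  gamma(k) - sum_i phi_i gamma(k-i) = c_k,
  c_k = sigma^2 * sum_{j=k..q} theta_j psi_{j-k}   (c_k = 0 for k > q),
using gamma(-m) = gamma(m).
psi-weights needed (psi_j = theta_j + sum_i phi_i psi_{j-i}):
  psi_1 = theta_1 + phi_1 = 0.648 + (-0.886) = -0.238
Right-hand sides:
  c_0 = sigma^2 (1 + theta_1 psi_1) = 2 * (1 + (0.648)(-0.238)) = 2 * 0.845776 = 1.691552
  c_1 = sigma^2 theta_1 = 2 * (0.648) = 1.296
  c_2 = 0
Equations for k = 0 and k = 1 (AR order 1):
  gamma(0) = phi_1 gamma(1) + c_0
  gamma(1) = phi_1 gamma(0) + c_1
Substituting the second into the first: gamma(0) (1 - phi_1^2) = c_0 + phi_1 c_1, so
  gamma(0) = (c_0 + phi_1 c_1) / (1 - phi_1^2) = (1.691552 + (-0.886)(1.296)) / (1 - (-0.886)^2) = 0.543296 / 0.215004 = 2.526911.
  gamma(1) = phi_1 gamma(0) + c_1 = (-0.886)(2.526911) + (1.296) = -0.942843.
For k = 2 (> q): gamma(2) = phi_1 gamma(1) = (-0.886)(-0.942843) = 0.835359.
Therefore gamma(2) = 0.8354 (to 4 decimal places).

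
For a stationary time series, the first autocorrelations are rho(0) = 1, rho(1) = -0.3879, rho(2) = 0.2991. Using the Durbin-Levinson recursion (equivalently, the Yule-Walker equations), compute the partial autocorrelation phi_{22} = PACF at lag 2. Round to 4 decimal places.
\phi_{22} = 0.1750

The PACF at lag k is phi_{kk}, the last component of the solution
to the Yule-Walker system G_k phi = r_k where
  (G_k)_{ij} = rho(|i - j|), (r_k)_i = rho(i), i,j = 1..k.
Equivalently, Durbin-Levinson gives phi_{kk} iteratively:
  phi_{11} = rho(1)
  phi_{kk} = [rho(k) - sum_{j=1..k-1} phi_{k-1,j} rho(k-j)]
            / [1 - sum_{j=1..k-1} phi_{k-1,j} rho(j)],
  phi_{k,j} = phi_{k-1,j} - phi_{kk} phi_{k-1,k-j},  j = 1..k-1.
Step k = 1:
  phi_11 = rho(1) = -0.3879.
Step k = 2:
  phi_22 = [rho(2) - phi_11 rho(1)] / [1 - phi_11 rho(1)] = [0.2991 - (-0.3879)(-0.3879)] / [1 - (-0.3879)(-0.3879)]
         = 0.14863359 / 0.84953359 = 0.175.
Therefore phi_{22} = 0.1750.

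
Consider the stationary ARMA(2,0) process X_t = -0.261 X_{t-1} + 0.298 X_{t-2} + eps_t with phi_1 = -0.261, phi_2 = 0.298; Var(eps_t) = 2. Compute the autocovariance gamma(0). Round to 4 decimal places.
\gamma(0) = 2.5470

Multiply the model equation by X_{t-k} and take expectations. With theta_0 = psi_0 = 1 and psi_j the MA(infinity) weights, this gives
  gamma(k) - sum_i phi_i gamma(k-i) = c_k,
  c_k = sigma^2 * sum_{j=k..q} theta_j psi_{j-k}   (c_k = 0 for k > q),
using gamma(-m) = gamma(m).
Pure AR (q = 0): c_0 = sigma^2 = 2, c_k = 0 for k >= 1.
Equations for k = 0, 1, 2 (AR order 2, c_2 = 0):
  (E0) gamma(0) = phi_1 gamma(1) + phi_2 gamma(2) + c_0
  (E1) gamma(1) = phi_1 gamma(0) + phi_2 gamma(1) + c_1
  (E2) gamma(2) = phi_1 gamma(1) + phi_2 gamma(0)
From (E1): gamma(1) = A gamma(0) + B with
  A = phi_1 / (1 - phi_2) = -0.261 / 0.702 = -0.371795,   B = c_1 / (1 - phi_2) = 0 / 0.702 = 0.
Insert (E2) into (E0): gamma(0) (1 - phi_2^2) = phi_1 (1 + phi_2) gamma(1) + c_0.
  phi_1 (1 + phi_2) = (-0.261)(1.298) = -0.338778,   1 - phi_2^2 = 0.911196.
Replace gamma(1) by A gamma(0) + B and collect gamma(0):
  gamma(0) [0.911196 - (-0.338778)(-0.371795)] = c_0 = 2
  gamma(0) * 0.78524 = 2
  gamma(0) = 2 / 0.78524 = 2.546992.
Therefore gamma(0) = 2.5470 (to 4 decimal places).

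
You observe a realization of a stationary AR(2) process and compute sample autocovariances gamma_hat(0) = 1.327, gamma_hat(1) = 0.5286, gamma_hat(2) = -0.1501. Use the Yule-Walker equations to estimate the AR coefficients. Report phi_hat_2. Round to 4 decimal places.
\hat\phi_{2} = -0.3230

The Yule-Walker equations for an AR(p) process read, in matrix form,
  Gamma_p phi = r_p,   with   (Gamma_p)_{ij} = gamma(|i - j|),
                       (r_p)_i = gamma(i),   i,j = 1..p.
Substitute the sample gammas (Toeplitz matrix and right-hand side of size 2):
  Gamma_p = [[1.327, 0.5286], [0.5286, 1.327]]
  r_p     = [0.5286, -0.1501]
Written out:
  1.327 phi_1 + 0.5286 phi_2 = 0.5286
  0.5286 phi_1 + 1.327 phi_2 = -0.1501
Solve by Cramer's rule:
  det = gamma(0)^2 - gamma(1)^2 = (1.327)^2 - (0.5286)^2 = 1.760929 - 0.27941796 = 1.48151104
  phi_hat_1 = [gamma(1) gamma(0) - gamma(1) gamma(2)] / det = [(0.5286)(1.327) - (0.5286)(-0.1501)] / 1.48151104 = 0.78079506 / 1.48151104 = 0.527
  phi_hat_2 = [gamma(0) gamma(2) - gamma(1)^2] / det = [(1.327)(-0.1501) - (0.5286)^2] / 1.48151104 = -0.47860066 / 1.48151104 = -0.323
So phi_hat = [0.5270, -0.3230].
Therefore phi_hat_2 = -0.3230.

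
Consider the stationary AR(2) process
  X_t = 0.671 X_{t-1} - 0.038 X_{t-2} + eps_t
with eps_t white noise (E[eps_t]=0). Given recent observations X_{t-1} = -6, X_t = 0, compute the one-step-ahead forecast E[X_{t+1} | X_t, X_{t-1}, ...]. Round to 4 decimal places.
E[X_{t+1} \mid \mathcal F_t] = 0.2280

For an AR(p) model X_t = c + sum_i phi_i X_{t-i} + eps_t, the
one-step-ahead conditional mean is
  E[X_{t+1} | X_t, ...] = c + sum_i phi_i X_{t+1-i}.
Substitute known values:
  E[X_{t+1} | ...] = (0.671) * (0) + (-0.038) * (-6)
                   = 0.2280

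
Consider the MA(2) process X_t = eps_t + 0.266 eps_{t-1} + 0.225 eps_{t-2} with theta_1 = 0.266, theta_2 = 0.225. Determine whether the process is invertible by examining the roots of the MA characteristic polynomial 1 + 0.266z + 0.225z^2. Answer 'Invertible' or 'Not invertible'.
\text{Invertible}

The MA(q) characteristic polynomial is P(z) = 1 + 0.266z + 0.225z^2.
Invertibility requires all roots to lie outside the unit circle, i.e. |z| > 1 for every root.
Set 1 + (0.266) z + (0.225) z^2 = 0, i.e. a z^2 + b z + c = 0 with a = 0.225, b = 0.266, c = 1.
Discriminant D = b^2 - 4ac = (0.266)^2 - 4*(0.225)*1 = 0.070756 - (0.9) = -0.829244.
D < 0, so the roots are the complex-conjugate pair z = (-b +/- i sqrt(-D)) / (2a) = -0.5911 +/- 2.0236i.
For a conjugate pair |z|^2 = z * conj(z) = (product of roots) = c/a = 1/(0.225) = 4.444444, so |z| = sqrt(4.444444) = 2.1082 for both roots.
Moduli of all roots: 2.1082, 2.1082.
All moduli strictly greater than 1? Yes.
Verdict: Invertible.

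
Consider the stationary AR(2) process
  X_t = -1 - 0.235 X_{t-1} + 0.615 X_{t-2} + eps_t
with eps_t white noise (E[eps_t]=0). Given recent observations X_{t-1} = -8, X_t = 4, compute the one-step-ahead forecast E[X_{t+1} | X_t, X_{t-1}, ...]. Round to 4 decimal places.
E[X_{t+1} \mid \mathcal F_t] = -6.8600

For an AR(p) model X_t = c + sum_i phi_i X_{t-i} + eps_t, the
one-step-ahead conditional mean is
  E[X_{t+1} | X_t, ...] = c + sum_i phi_i X_{t+1-i}.
Substitute known values:
  E[X_{t+1} | ...] = -1 + (-0.235) * (4) + (0.615) * (-8)
                   = -6.8600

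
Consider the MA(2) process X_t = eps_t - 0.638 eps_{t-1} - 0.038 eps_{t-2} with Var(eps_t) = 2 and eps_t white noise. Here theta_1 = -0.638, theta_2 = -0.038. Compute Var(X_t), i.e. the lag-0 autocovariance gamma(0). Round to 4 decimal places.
\gamma(0) = 2.8170

For an MA(q) process X_t = eps_t + sum_i theta_i eps_{t-i} with
Var(eps_t) = sigma^2, the variance is
  gamma(0) = sigma^2 * (1 + sum_i theta_i^2).
  sum_i theta_i^2 = (-0.638)^2 + (-0.038)^2 = 0.407044 + 0.001444 = 0.408488.
  gamma(0) = 2 * (1 + 0.408488) = 2 * 1.408488 = 2.816976, which rounds to 2.8170.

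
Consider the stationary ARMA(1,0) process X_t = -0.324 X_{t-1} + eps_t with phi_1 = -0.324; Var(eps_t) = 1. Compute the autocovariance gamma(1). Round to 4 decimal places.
\gamma(1) = -0.3620

Multiply the model equation by X_{t-k} and take expectations. With theta_0 = psi_0 = 1 and psi_j the MA(infinity) weights, this gives
  gamma(k) - sum_i phi_i gamma(k-i) = c_k,
  c_k = sigma^2 * sum_{j=k..q} theta_j psi_{j-k}   (c_k = 0 for k > q),
using gamma(-m) = gamma(m).
Pure AR (q = 0): c_0 = sigma^2 = 1, c_k = 0 for k >= 1.
Equations for k = 0 and k = 1 (AR order 1):
  gamma(0) = phi_1 gamma(1) + c_0
  gamma(1) = phi_1 gamma(0) + c_1
Substituting the second into the first: gamma(0) (1 - phi_1^2) = c_0 + phi_1 c_1, so
  gamma(0) = c_0 / (1 - phi_1^2) = 1 / (1 - (-0.324)^2) = 1 / 0.895024 = 1.117288.
  gamma(1) = phi_1 gamma(0) = (-0.324)(1.117288) = -0.362001.
Therefore gamma(1) = -0.3620 (to 4 decimal places).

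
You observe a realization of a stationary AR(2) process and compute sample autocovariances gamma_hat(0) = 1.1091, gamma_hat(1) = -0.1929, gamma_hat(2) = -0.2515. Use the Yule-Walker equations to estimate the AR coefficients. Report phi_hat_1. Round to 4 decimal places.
\hat\phi_{1} = -0.2200

The Yule-Walker equations for an AR(p) process read, in matrix form,
  Gamma_p phi = r_p,   with   (Gamma_p)_{ij} = gamma(|i - j|),
                       (r_p)_i = gamma(i),   i,j = 1..p.
Substitute the sample gammas (Toeplitz matrix and right-hand side of size 2):
  Gamma_p = [[1.1091, -0.1929], [-0.1929, 1.1091]]
  r_p     = [-0.1929, -0.2515]
Written out:
  1.1091 phi_1 - 0.1929 phi_2 = -0.1929
  -0.1929 phi_1 + 1.1091 phi_2 = -0.2515
Solve by Cramer's rule:
  det = gamma(0)^2 - gamma(1)^2 = (1.1091)^2 - (-0.1929)^2 = 1.23010281 - 0.03721041 = 1.1928924
  phi_hat_1 = [gamma(1) gamma(0) - gamma(1) gamma(2)] / det = [(-0.1929)(1.1091) - (-0.1929)(-0.2515)] / 1.1928924 = -0.26245974 / 1.1928924 = -0.22
  phi_hat_2 = [gamma(0) gamma(2) - gamma(1)^2] / det = [(1.1091)(-0.2515) - (-0.1929)^2] / 1.1928924 = -0.31614906 / 1.1928924 = -0.265
So phi_hat = [-0.2200, -0.2650].
Therefore phi_hat_1 = -0.2200.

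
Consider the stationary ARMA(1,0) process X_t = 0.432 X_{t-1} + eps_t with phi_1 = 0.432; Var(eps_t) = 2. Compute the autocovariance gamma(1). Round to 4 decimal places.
\gamma(1) = 1.0622

Multiply the model equation by X_{t-k} and take expectations. With theta_0 = psi_0 = 1 and psi_j the MA(infinity) weights, this gives
  gamma(k) - sum_i phi_i gamma(k-i) = c_k,
  c_k = sigma^2 * sum_{j=k..q} theta_j psi_{j-k}   (c_k = 0 for k > q),
using gamma(-m) = gamma(m).
Pure AR (q = 0): c_0 = sigma^2 = 2, c_k = 0 for k >= 1.
Equations for k = 0 and k = 1 (AR order 1):
  gamma(0) = phi_1 gamma(1) + c_0
  gamma(1) = phi_1 gamma(0) + c_1
Substituting the second into the first: gamma(0) (1 - phi_1^2) = c_0 + phi_1 c_1, so
  gamma(0) = c_0 / (1 - phi_1^2) = 2 / (1 - (0.432)^2) = 2 / 0.813376 = 2.458887.
  gamma(1) = phi_1 gamma(0) = (0.432)(2.458887) = 1.062239.
Therefore gamma(1) = 1.0622 (to 4 decimal places).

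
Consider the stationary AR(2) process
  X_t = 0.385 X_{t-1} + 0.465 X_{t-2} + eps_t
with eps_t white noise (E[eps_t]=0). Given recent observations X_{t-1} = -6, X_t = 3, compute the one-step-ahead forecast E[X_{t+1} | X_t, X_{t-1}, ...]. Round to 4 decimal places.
E[X_{t+1} \mid \mathcal F_t] = -1.6350

For an AR(p) model X_t = c + sum_i phi_i X_{t-i} + eps_t, the
one-step-ahead conditional mean is
  E[X_{t+1} | X_t, ...] = c + sum_i phi_i X_{t+1-i}.
Substitute known values:
  E[X_{t+1} | ...] = (0.385) * (3) + (0.465) * (-6)
                   = -1.6350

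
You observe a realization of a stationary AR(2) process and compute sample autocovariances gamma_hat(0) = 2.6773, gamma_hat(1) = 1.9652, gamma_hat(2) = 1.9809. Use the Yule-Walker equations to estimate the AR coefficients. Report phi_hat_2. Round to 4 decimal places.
\hat\phi_{2} = 0.4360

The Yule-Walker equations for an AR(p) process read, in matrix form,
  Gamma_p phi = r_p,   with   (Gamma_p)_{ij} = gamma(|i - j|),
                       (r_p)_i = gamma(i),   i,j = 1..p.
Substitute the sample gammas (Toeplitz matrix and right-hand side of size 2):
  Gamma_p = [[2.6773, 1.9652], [1.9652, 2.6773]]
  r_p     = [1.9652, 1.9809]
Written out:
  2.6773 phi_1 + 1.9652 phi_2 = 1.9652
  1.9652 phi_1 + 2.6773 phi_2 = 1.9809
Solve by Cramer's rule:
  det = gamma(0)^2 - gamma(1)^2 = (2.6773)^2 - (1.9652)^2 = 7.16793529 - 3.86201104 = 3.30592425
  phi_hat_1 = [gamma(1) gamma(0) - gamma(1) gamma(2)] / det = [(1.9652)(2.6773) - (1.9652)(1.9809)] / 3.30592425 = 1.36856528 / 3.30592425 = 0.414
  phi_hat_2 = [gamma(0) gamma(2) - gamma(1)^2] / det = [(2.6773)(1.9809) - (1.9652)^2] / 3.30592425 = 1.44145253 / 3.30592425 = 0.436
So phi_hat = [0.4140, 0.4360].
Therefore phi_hat_2 = 0.4360.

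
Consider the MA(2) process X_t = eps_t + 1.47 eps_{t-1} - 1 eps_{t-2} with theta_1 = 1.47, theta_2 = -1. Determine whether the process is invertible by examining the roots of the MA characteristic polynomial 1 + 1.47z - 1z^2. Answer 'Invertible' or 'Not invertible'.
\text{Not invertible}

The MA(q) characteristic polynomial is P(z) = 1 + 1.47z - 1z^2.
Invertibility requires all roots to lie outside the unit circle, i.e. |z| > 1 for every root.
Set 1 + (1.47) z + (-1) z^2 = 0, i.e. a z^2 + b z + c = 0 with a = -1, b = 1.47, c = 1.
Discriminant D = b^2 - 4ac = (1.47)^2 - 4*(-1)*1 = 2.1609 - (-4) = 6.1609.
D >= 0, so the roots are real: z = (-b +/- sqrt(D)) / (2a) = (-1.47 +/- 2.482116) / (-2).
  z_1 = (-1.47 + 2.482116) / (-2) = -0.5061,   |z_1| = 0.5061.
  z_2 = (-1.47 - 2.482116) / (-2) = 1.9761,   |z_2| = 1.9761.
Moduli of all roots: 0.5061, 1.9761.
All moduli strictly greater than 1? No.
Verdict: Not invertible.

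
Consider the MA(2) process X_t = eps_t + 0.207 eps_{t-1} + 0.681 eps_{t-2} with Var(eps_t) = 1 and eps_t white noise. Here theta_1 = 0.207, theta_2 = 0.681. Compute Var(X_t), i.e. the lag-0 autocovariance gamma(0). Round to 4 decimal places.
\gamma(0) = 1.5066

For an MA(q) process X_t = eps_t + sum_i theta_i eps_{t-i} with
Var(eps_t) = sigma^2, the variance is
  gamma(0) = sigma^2 * (1 + sum_i theta_i^2).
  sum_i theta_i^2 = (0.207)^2 + (0.681)^2 = 0.042849 + 0.463761 = 0.50661.
  gamma(0) = 1 * (1 + 0.50661) = 1 * 1.50661 = 1.50661, which rounds to 1.5066.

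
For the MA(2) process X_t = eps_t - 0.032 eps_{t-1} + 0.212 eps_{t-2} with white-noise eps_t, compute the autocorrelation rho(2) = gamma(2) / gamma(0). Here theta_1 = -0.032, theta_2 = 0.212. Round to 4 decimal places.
\rho(2) = 0.2027

For an MA(q) process with theta_0 = 1, the autocovariance is
  gamma(k) = sigma^2 * sum_{i=0..q-k} theta_i * theta_{i+k},
and rho(k) = gamma(k) / gamma(0). Sigma^2 cancels.
  numerator   = (1)*(0.212) = 0.212.
  denominator = (1)^2 + (-0.032)^2 + (0.212)^2 = 1.045968.
  rho(2) = 0.212 / 1.045968 = 0.2027.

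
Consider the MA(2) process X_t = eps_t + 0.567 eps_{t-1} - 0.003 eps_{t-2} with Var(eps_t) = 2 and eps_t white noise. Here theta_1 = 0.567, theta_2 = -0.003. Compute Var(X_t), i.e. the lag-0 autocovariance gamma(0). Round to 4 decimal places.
\gamma(0) = 2.6430

For an MA(q) process X_t = eps_t + sum_i theta_i eps_{t-i} with
Var(eps_t) = sigma^2, the variance is
  gamma(0) = sigma^2 * (1 + sum_i theta_i^2).
  sum_i theta_i^2 = (0.567)^2 + (-0.003)^2 = 0.321489 + 0.000009 = 0.321498.
  gamma(0) = 2 * (1 + 0.321498) = 2 * 1.321498 = 2.642996, which rounds to 2.6430.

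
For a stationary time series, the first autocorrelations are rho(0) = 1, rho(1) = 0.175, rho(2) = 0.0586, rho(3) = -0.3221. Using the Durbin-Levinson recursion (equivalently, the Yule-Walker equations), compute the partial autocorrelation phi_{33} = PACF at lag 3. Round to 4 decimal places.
\phi_{33} = -0.3480

The PACF at lag k is phi_{kk}, the last component of the solution
to the Yule-Walker system G_k phi = r_k where
  (G_k)_{ij} = rho(|i - j|), (r_k)_i = rho(i), i,j = 1..k.
Equivalently, Durbin-Levinson gives phi_{kk} iteratively:
  phi_{11} = rho(1)
  phi_{kk} = [rho(k) - sum_{j=1..k-1} phi_{k-1,j} rho(k-j)]
            / [1 - sum_{j=1..k-1} phi_{k-1,j} rho(j)],
  phi_{k,j} = phi_{k-1,j} - phi_{kk} phi_{k-1,k-j},  j = 1..k-1.
Step k = 1:
  phi_11 = rho(1) = 0.175.
Step k = 2:
  phi_22 = [rho(2) - phi_11 rho(1)] / [1 - phi_11 rho(1)] = [0.0586 - (0.175)(0.175)] / [1 - (0.175)(0.175)]
         = 0.027975 / 0.969375 = 0.028859.
  Update: phi_21 = phi_11 - phi_22 phi_11 = 0.175 - (0.028859)(0.175) = 0.16995.
Step k = 3:
  phi_33 = [rho(3) - phi_21 rho(2) - phi_22 rho(1)] / [1 - phi_21 rho(1) - phi_22 rho(2)]
    numerator   = -0.3221 - (0.16995)(0.0586) - (0.028859)(0.175) = -0.33710934
    denominator = 1 - (0.16995)(0.175) - (0.028859)(0.0586) = 0.96856768
  phi_33 = -0.33710934 / 0.96856768 = -0.348.
Therefore phi_{33} = -0.3480.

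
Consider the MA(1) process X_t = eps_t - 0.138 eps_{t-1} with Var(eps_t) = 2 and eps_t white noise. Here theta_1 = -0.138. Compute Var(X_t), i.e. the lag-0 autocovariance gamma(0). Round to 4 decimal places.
\gamma(0) = 2.0381

For an MA(q) process X_t = eps_t + sum_i theta_i eps_{t-i} with
Var(eps_t) = sigma^2, the variance is
  gamma(0) = sigma^2 * (1 + sum_i theta_i^2).
  sum_i theta_i^2 = (-0.138)^2 = 0.019044.
  gamma(0) = 2 * (1 + 0.019044) = 2 * 1.019044 = 2.038088, which rounds to 2.0381.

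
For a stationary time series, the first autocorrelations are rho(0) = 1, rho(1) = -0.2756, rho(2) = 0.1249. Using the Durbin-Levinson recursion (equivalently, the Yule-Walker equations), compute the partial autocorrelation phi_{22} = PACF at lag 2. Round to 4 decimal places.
\phi_{22} = 0.0530

The PACF at lag k is phi_{kk}, the last component of the solution
to the Yule-Walker system G_k phi = r_k where
  (G_k)_{ij} = rho(|i - j|), (r_k)_i = rho(i), i,j = 1..k.
Equivalently, Durbin-Levinson gives phi_{kk} iteratively:
  phi_{11} = rho(1)
  phi_{kk} = [rho(k) - sum_{j=1..k-1} phi_{k-1,j} rho(k-j)]
            / [1 - sum_{j=1..k-1} phi_{k-1,j} rho(j)],
  phi_{k,j} = phi_{k-1,j} - phi_{kk} phi_{k-1,k-j},  j = 1..k-1.
Step k = 1:
  phi_11 = rho(1) = -0.2756.
Step k = 2:
  phi_22 = [rho(2) - phi_11 rho(1)] / [1 - phi_11 rho(1)] = [0.1249 - (-0.2756)(-0.2756)] / [1 - (-0.2756)(-0.2756)]
         = 0.04894464 / 0.92404464 = 0.053.
Therefore phi_{22} = 0.0530.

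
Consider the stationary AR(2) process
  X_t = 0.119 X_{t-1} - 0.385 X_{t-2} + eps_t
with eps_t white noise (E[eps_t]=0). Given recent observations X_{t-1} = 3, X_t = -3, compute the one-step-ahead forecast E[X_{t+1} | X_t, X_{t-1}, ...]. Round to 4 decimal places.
E[X_{t+1} \mid \mathcal F_t] = -1.5120

For an AR(p) model X_t = c + sum_i phi_i X_{t-i} + eps_t, the
one-step-ahead conditional mean is
  E[X_{t+1} | X_t, ...] = c + sum_i phi_i X_{t+1-i}.
Substitute known values:
  E[X_{t+1} | ...] = (0.119) * (-3) + (-0.385) * (3)
                   = -1.5120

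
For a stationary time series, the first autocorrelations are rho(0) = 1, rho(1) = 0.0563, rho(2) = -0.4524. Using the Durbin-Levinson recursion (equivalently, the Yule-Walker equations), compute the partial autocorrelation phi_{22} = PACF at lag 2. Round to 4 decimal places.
\phi_{22} = -0.4570

The PACF at lag k is phi_{kk}, the last component of the solution
to the Yule-Walker system G_k phi = r_k where
  (G_k)_{ij} = rho(|i - j|), (r_k)_i = rho(i), i,j = 1..k.
Equivalently, Durbin-Levinson gives phi_{kk} iteratively:
  phi_{11} = rho(1)
  phi_{kk} = [rho(k) - sum_{j=1..k-1} phi_{k-1,j} rho(k-j)]
            / [1 - sum_{j=1..k-1} phi_{k-1,j} rho(j)],
  phi_{k,j} = phi_{k-1,j} - phi_{kk} phi_{k-1,k-j},  j = 1..k-1.
Step k = 1:
  phi_11 = rho(1) = 0.0563.
Step k = 2:
  phi_22 = [rho(2) - phi_11 rho(1)] / [1 - phi_11 rho(1)] = [-0.4524 - (0.0563)(0.0563)] / [1 - (0.0563)(0.0563)]
         = -0.45556969 / 0.99683031 = -0.457.
Therefore phi_{22} = -0.4570.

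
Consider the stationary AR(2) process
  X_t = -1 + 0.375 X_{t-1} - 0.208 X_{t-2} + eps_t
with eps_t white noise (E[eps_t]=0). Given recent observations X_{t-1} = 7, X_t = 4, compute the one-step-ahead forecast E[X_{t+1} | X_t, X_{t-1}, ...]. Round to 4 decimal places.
E[X_{t+1} \mid \mathcal F_t] = -0.9560

For an AR(p) model X_t = c + sum_i phi_i X_{t-i} + eps_t, the
one-step-ahead conditional mean is
  E[X_{t+1} | X_t, ...] = c + sum_i phi_i X_{t+1-i}.
Substitute known values:
  E[X_{t+1} | ...] = -1 + (0.375) * (4) + (-0.208) * (7)
                   = -0.9560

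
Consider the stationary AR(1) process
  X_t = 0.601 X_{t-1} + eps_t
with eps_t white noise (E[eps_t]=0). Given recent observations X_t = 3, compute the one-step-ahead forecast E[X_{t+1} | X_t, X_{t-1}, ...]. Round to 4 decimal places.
E[X_{t+1} \mid \mathcal F_t] = 1.8030

For an AR(p) model X_t = c + sum_i phi_i X_{t-i} + eps_t, the
one-step-ahead conditional mean is
  E[X_{t+1} | X_t, ...] = c + sum_i phi_i X_{t+1-i}.
Substitute known values:
  E[X_{t+1} | ...] = (0.601) * (3)
                   = 1.8030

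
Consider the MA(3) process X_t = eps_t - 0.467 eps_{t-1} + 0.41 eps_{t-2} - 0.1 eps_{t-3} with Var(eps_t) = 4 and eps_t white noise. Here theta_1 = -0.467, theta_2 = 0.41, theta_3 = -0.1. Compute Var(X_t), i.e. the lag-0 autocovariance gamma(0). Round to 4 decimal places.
\gamma(0) = 5.5848

For an MA(q) process X_t = eps_t + sum_i theta_i eps_{t-i} with
Var(eps_t) = sigma^2, the variance is
  gamma(0) = sigma^2 * (1 + sum_i theta_i^2).
  sum_i theta_i^2 = (-0.467)^2 + (0.41)^2 + (-0.1)^2 = 0.218089 + 0.1681 + 0.01 = 0.396189.
  gamma(0) = 4 * (1 + 0.396189) = 4 * 1.396189 = 5.584756, which rounds to 5.5848.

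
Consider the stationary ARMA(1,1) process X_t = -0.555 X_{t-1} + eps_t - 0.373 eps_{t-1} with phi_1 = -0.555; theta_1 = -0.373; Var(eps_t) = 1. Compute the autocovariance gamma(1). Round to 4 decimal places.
\gamma(1) = -1.6187

Multiply the model equation by X_{t-k} and take expectations. With theta_0 = psi_0 = 1 and psi_j the MA(infinity) weights, this gives
  gamma(k) - sum_i phi_i gamma(k-i) = c_k,
  c_k = sigma^2 * sum_{j=k..q} theta_j psi_{j-k}   (c_k = 0 for k > q),
using gamma(-m) = gamma(m).
psi-weights needed (psi_j = theta_j + sum_i phi_i psi_{j-i}):
  psi_1 = theta_1 + phi_1 = -0.373 + (-0.555) = -0.928
Right-hand sides:
  c_0 = sigma^2 (1 + theta_1 psi_1) = 1 * (1 + (-0.373)(-0.928)) = 1 * 1.346144 = 1.346144
  c_1 = sigma^2 theta_1 = 1 * (-0.373) = -0.373
  c_2 = 0
Equations for k = 0 and k = 1 (AR order 1):
  gamma(0) = phi_1 gamma(1) + c_0
  gamma(1) = phi_1 gamma(0) + c_1
Substituting the second into the first: gamma(0) (1 - phi_1^2) = c_0 + phi_1 c_1, so
  gamma(0) = (c_0 + phi_1 c_1) / (1 - phi_1^2) = (1.346144 + (-0.555)(-0.373)) / (1 - (-0.555)^2) = 1.553159 / 0.691975 = 2.244531.
  gamma(1) = phi_1 gamma(0) + c_1 = (-0.555)(2.244531) + (-0.373) = -1.618714.
Therefore gamma(1) = -1.6187 (to 4 decimal places).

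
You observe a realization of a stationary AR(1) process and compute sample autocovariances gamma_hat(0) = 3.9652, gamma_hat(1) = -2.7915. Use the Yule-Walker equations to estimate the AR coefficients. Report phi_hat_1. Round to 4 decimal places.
\hat\phi_{1} = -0.7040

The Yule-Walker equations for an AR(p) process read, in matrix form,
  Gamma_p phi = r_p,   with   (Gamma_p)_{ij} = gamma(|i - j|),
                       (r_p)_i = gamma(i),   i,j = 1..p.
Substitute the sample gammas (Toeplitz matrix and right-hand side of size 1):
  Gamma_p = [[3.9652]]
  r_p     = [-2.7915]
With p = 1 this is the single equation gamma(0) phi_1 = gamma(1):
  phi_hat_1 = gamma(1) / gamma(0) = -2.7915 / 3.9652 = -0.7040.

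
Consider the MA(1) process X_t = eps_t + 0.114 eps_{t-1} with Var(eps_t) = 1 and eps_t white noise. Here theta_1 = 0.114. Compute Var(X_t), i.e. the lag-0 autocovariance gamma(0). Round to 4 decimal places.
\gamma(0) = 1.0130

For an MA(q) process X_t = eps_t + sum_i theta_i eps_{t-i} with
Var(eps_t) = sigma^2, the variance is
  gamma(0) = sigma^2 * (1 + sum_i theta_i^2).
  sum_i theta_i^2 = (0.114)^2 = 0.012996.
  gamma(0) = 1 * (1 + 0.012996) = 1 * 1.012996 = 1.012996, which rounds to 1.0130.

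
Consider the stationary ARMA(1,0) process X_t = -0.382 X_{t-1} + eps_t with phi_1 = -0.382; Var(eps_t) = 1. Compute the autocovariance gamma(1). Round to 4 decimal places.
\gamma(1) = -0.4473

Multiply the model equation by X_{t-k} and take expectations. With theta_0 = psi_0 = 1 and psi_j the MA(infinity) weights, this gives
  gamma(k) - sum_i phi_i gamma(k-i) = c_k,
  c_k = sigma^2 * sum_{j=k..q} theta_j psi_{j-k}   (c_k = 0 for k > q),
using gamma(-m) = gamma(m).
Pure AR (q = 0): c_0 = sigma^2 = 1, c_k = 0 for k >= 1.
Equations for k = 0 and k = 1 (AR order 1):
  gamma(0) = phi_1 gamma(1) + c_0
  gamma(1) = phi_1 gamma(0) + c_1
Substituting the second into the first: gamma(0) (1 - phi_1^2) = c_0 + phi_1 c_1, so
  gamma(0) = c_0 / (1 - phi_1^2) = 1 / (1 - (-0.382)^2) = 1 / 0.854076 = 1.170856.
  gamma(1) = phi_1 gamma(0) = (-0.382)(1.170856) = -0.447267.
Therefore gamma(1) = -0.4473 (to 4 decimal places).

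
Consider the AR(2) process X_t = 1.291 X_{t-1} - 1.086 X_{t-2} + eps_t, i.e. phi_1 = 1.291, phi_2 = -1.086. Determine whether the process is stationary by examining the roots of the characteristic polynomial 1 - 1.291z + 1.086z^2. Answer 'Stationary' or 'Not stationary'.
\text{Not stationary}

The AR(p) characteristic polynomial is P(z) = 1 - 1.291z + 1.086z^2.
Stationarity requires all roots to lie outside the unit circle, i.e. |z| > 1 for every root.
Set 1 + (-1.291) z + (1.086) z^2 = 0, i.e. a z^2 + b z + c = 0 with a = 1.086, b = -1.291, c = 1.
Discriminant D = b^2 - 4ac = (-1.291)^2 - 4*(1.086)*1 = 1.666681 - (4.344) = -2.677319.
D < 0, so the roots are the complex-conjugate pair z = (-b +/- i sqrt(-D)) / (2a) = 0.5944 +/- 0.7533i.
For a conjugate pair |z|^2 = z * conj(z) = (product of roots) = c/a = 1/(1.086) = 0.92081, so |z| = sqrt(0.92081) = 0.9596 for both roots.
Moduli of all roots: 0.9596, 0.9596.
All moduli strictly greater than 1? No.
Verdict: Not stationary.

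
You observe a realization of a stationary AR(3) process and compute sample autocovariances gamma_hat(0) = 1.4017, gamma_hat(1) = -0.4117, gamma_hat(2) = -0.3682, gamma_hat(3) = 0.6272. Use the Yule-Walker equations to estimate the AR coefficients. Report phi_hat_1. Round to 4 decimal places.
\hat\phi_{1} = -0.2940

The Yule-Walker equations for an AR(p) process read, in matrix form,
  Gamma_p phi = r_p,   with   (Gamma_p)_{ij} = gamma(|i - j|),
                       (r_p)_i = gamma(i),   i,j = 1..p.
Substitute the sample gammas (Toeplitz matrix and right-hand side of size 3):
  Gamma_p = [[1.4017, -0.4117, -0.3682], [-0.4117, 1.4017, -0.4117], [-0.3682, -0.4117, 1.4017]]
  r_p     = [-0.4117, -0.3682, 0.6272]
Written out (R1..R3):
  (R1) 1.4017 phi_1 - 0.4117 phi_2 - 0.3682 phi_3 = -0.4117
  (R2) -0.4117 phi_1 + 1.4017 phi_2 - 0.4117 phi_3 = -0.3682
  (R3) -0.3682 phi_1 - 0.4117 phi_2 + 1.4017 phi_3 = 0.6272
Gaussian elimination:
  R2 <- R2 - (-0.4117/1.4017) R1 = R2 - (-0.293715) R1:  1.280778 phi_2 - 0.519846 phi_3 = -0.489122
  R3 <- R3 - (-0.3682/1.4017) R1 = R3 - (-0.262681) R1:  -0.519846 phi_2 + 1.304981 phi_3 = 0.519054
  R3 <- R3 - (-0.519846/1.280778) R2 = R3 - (-0.405883) R2:  1.093984 phi_3 = 0.320528
Back-substitution:
  phi_hat_3 = 0.320528 / 1.093984 = 0.292991
  phi_hat_2 = (-0.489122 - (-0.519846)(0.292991)) / 1.280778 = -0.262975
  phi_hat_1 = (-0.4117 - (-0.4117)(-0.262975) - (-0.3682)(0.292991)) / 1.4017 = -0.293991
So phi_hat = [-0.2940, -0.2630, 0.2930].
Therefore phi_hat_1 = -0.2940.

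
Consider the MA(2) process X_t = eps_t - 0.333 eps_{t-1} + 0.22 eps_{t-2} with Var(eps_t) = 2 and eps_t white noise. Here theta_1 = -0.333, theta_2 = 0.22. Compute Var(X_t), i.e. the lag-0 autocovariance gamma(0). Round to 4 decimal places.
\gamma(0) = 2.3186

For an MA(q) process X_t = eps_t + sum_i theta_i eps_{t-i} with
Var(eps_t) = sigma^2, the variance is
  gamma(0) = sigma^2 * (1 + sum_i theta_i^2).
  sum_i theta_i^2 = (-0.333)^2 + (0.22)^2 = 0.110889 + 0.0484 = 0.159289.
  gamma(0) = 2 * (1 + 0.159289) = 2 * 1.159289 = 2.318578, which rounds to 2.3186.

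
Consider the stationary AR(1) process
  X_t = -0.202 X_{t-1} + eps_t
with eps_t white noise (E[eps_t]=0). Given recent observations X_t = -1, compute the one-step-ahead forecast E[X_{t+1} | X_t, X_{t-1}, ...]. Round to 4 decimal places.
E[X_{t+1} \mid \mathcal F_t] = 0.2020

For an AR(p) model X_t = c + sum_i phi_i X_{t-i} + eps_t, the
one-step-ahead conditional mean is
  E[X_{t+1} | X_t, ...] = c + sum_i phi_i X_{t+1-i}.
Substitute known values:
  E[X_{t+1} | ...] = (-0.202) * (-1)
                   = 0.2020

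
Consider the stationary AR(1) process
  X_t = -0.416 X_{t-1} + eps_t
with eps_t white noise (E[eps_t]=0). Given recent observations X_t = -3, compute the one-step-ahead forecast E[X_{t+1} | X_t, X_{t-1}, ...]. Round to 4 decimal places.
E[X_{t+1} \mid \mathcal F_t] = 1.2480

For an AR(p) model X_t = c + sum_i phi_i X_{t-i} + eps_t, the
one-step-ahead conditional mean is
  E[X_{t+1} | X_t, ...] = c + sum_i phi_i X_{t+1-i}.
Substitute known values:
  E[X_{t+1} | ...] = (-0.416) * (-3)
                   = 1.2480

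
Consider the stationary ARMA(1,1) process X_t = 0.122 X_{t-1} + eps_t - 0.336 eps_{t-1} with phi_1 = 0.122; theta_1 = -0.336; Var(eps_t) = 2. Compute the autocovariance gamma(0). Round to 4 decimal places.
\gamma(0) = 2.0930

Multiply the model equation by X_{t-k} and take expectations. With theta_0 = psi_0 = 1 and psi_j the MA(infinity) weights, this gives
  gamma(k) - sum_i phi_i gamma(k-i) = c_k,
  c_k = sigma^2 * sum_{j=k..q} theta_j psi_{j-k}   (c_k = 0 for k > q),
using gamma(-m) = gamma(m).
psi-weights needed (psi_j = theta_j + sum_i phi_i psi_{j-i}):
  psi_1 = theta_1 + phi_1 = -0.336 + (0.122) = -0.214
Right-hand sides:
  c_0 = sigma^2 (1 + theta_1 psi_1) = 2 * (1 + (-0.336)(-0.214)) = 2 * 1.071904 = 2.143808
  c_1 = sigma^2 theta_1 = 2 * (-0.336) = -0.672
  c_2 = 0
Equations for k = 0 and k = 1 (AR order 1):
  gamma(0) = phi_1 gamma(1) + c_0
  gamma(1) = phi_1 gamma(0) + c_1
Substituting the second into the first: gamma(0) (1 - phi_1^2) = c_0 + phi_1 c_1, so
  gamma(0) = (c_0 + phi_1 c_1) / (1 - phi_1^2) = (2.143808 + (0.122)(-0.672)) / (1 - (0.122)^2) = 2.061824 / 0.985116 = 2.092976.
Therefore gamma(0) = 2.0930 (to 4 decimal places).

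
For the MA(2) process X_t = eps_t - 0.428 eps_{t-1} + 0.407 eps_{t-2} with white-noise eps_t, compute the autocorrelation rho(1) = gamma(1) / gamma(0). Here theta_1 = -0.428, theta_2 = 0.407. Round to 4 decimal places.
\rho(1) = -0.4465

For an MA(q) process with theta_0 = 1, the autocovariance is
  gamma(k) = sigma^2 * sum_{i=0..q-k} theta_i * theta_{i+k},
and rho(k) = gamma(k) / gamma(0). Sigma^2 cancels.
  numerator   = (1)*(-0.428) + (-0.428)*(0.407) = -0.602196.
  denominator = (1)^2 + (-0.428)^2 + (0.407)^2 = 1.348833.
  rho(1) = -0.602196 / 1.348833 = -0.4465.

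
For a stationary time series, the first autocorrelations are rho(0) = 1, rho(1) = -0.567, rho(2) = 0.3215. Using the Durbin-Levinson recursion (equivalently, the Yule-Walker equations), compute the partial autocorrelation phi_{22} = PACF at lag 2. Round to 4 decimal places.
\phi_{22} = 0.0000

The PACF at lag k is phi_{kk}, the last component of the solution
to the Yule-Walker system G_k phi = r_k where
  (G_k)_{ij} = rho(|i - j|), (r_k)_i = rho(i), i,j = 1..k.
Equivalently, Durbin-Levinson gives phi_{kk} iteratively:
  phi_{11} = rho(1)
  phi_{kk} = [rho(k) - sum_{j=1..k-1} phi_{k-1,j} rho(k-j)]
            / [1 - sum_{j=1..k-1} phi_{k-1,j} rho(j)],
  phi_{k,j} = phi_{k-1,j} - phi_{kk} phi_{k-1,k-j},  j = 1..k-1.
Step k = 1:
  phi_11 = rho(1) = -0.567.
Step k = 2:
  phi_22 = [rho(2) - phi_11 rho(1)] / [1 - phi_11 rho(1)] = [0.3215 - (-0.567)(-0.567)] / [1 - (-0.567)(-0.567)]
         = 0.000011 / 0.678511 = 0.
Therefore phi_{22} = 0.0000.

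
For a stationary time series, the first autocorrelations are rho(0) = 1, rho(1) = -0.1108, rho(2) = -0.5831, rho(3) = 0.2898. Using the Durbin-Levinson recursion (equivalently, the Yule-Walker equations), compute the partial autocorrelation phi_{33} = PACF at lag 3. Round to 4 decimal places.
\phi_{33} = 0.1900

The PACF at lag k is phi_{kk}, the last component of the solution
to the Yule-Walker system G_k phi = r_k where
  (G_k)_{ij} = rho(|i - j|), (r_k)_i = rho(i), i,j = 1..k.
Equivalently, Durbin-Levinson gives phi_{kk} iteratively:
  phi_{11} = rho(1)
  phi_{kk} = [rho(k) - sum_{j=1..k-1} phi_{k-1,j} rho(k-j)]
            / [1 - sum_{j=1..k-1} phi_{k-1,j} rho(j)],
  phi_{k,j} = phi_{k-1,j} - phi_{kk} phi_{k-1,k-j},  j = 1..k-1.
Step k = 1:
  phi_11 = rho(1) = -0.1108.
Step k = 2:
  phi_22 = [rho(2) - phi_11 rho(1)] / [1 - phi_11 rho(1)] = [-0.5831 - (-0.1108)(-0.1108)] / [1 - (-0.1108)(-0.1108)]
         = -0.59537664 / 0.98772336 = -0.602777.
  Update: phi_21 = phi_11 - phi_22 phi_11 = -0.1108 - (-0.602777)(-0.1108) = -0.177588.
Step k = 3:
  phi_33 = [rho(3) - phi_21 rho(2) - phi_22 rho(1)] / [1 - phi_21 rho(1) - phi_22 rho(2)]
    numerator   = 0.2898 - (-0.177588)(-0.5831) - (-0.602777)(-0.1108) = 0.11946098
    denominator = 1 - (-0.177588)(-0.1108) - (-0.602777)(-0.5831) = 0.62884419
  phi_33 = 0.11946098 / 0.62884419 = 0.19.
Therefore phi_{33} = 0.1900.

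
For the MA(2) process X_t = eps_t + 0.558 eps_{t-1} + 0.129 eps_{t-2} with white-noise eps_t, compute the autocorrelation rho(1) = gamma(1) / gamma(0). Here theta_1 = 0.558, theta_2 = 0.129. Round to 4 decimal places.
\rho(1) = 0.4744

For an MA(q) process with theta_0 = 1, the autocovariance is
  gamma(k) = sigma^2 * sum_{i=0..q-k} theta_i * theta_{i+k},
and rho(k) = gamma(k) / gamma(0). Sigma^2 cancels.
  numerator   = (1)*(0.558) + (0.558)*(0.129) = 0.629982.
  denominator = (1)^2 + (0.558)^2 + (0.129)^2 = 1.328005.
  rho(1) = 0.629982 / 1.328005 = 0.4744.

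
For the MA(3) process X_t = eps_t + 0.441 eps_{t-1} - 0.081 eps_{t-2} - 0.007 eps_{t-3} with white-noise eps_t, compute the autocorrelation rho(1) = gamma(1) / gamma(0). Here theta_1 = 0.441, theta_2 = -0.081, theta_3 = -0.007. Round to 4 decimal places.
\rho(1) = 0.3379

For an MA(q) process with theta_0 = 1, the autocovariance is
  gamma(k) = sigma^2 * sum_{i=0..q-k} theta_i * theta_{i+k},
and rho(k) = gamma(k) / gamma(0). Sigma^2 cancels.
  numerator   = (1)*(0.441) + (0.441)*(-0.081) + (-0.081)*(-0.007) = 0.405846.
  denominator = (1)^2 + (0.441)^2 + (-0.081)^2 + (-0.007)^2 = 1.201091.
  rho(1) = 0.405846 / 1.201091 = 0.3379.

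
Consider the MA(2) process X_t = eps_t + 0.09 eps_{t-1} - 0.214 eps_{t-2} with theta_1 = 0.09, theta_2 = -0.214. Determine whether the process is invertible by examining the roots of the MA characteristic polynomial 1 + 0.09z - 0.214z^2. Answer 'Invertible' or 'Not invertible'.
\text{Invertible}

The MA(q) characteristic polynomial is P(z) = 1 + 0.09z - 0.214z^2.
Invertibility requires all roots to lie outside the unit circle, i.e. |z| > 1 for every root.
Set 1 + (0.09) z + (-0.214) z^2 = 0, i.e. a z^2 + b z + c = 0 with a = -0.214, b = 0.09, c = 1.
Discriminant D = b^2 - 4ac = (0.09)^2 - 4*(-0.214)*1 = 0.0081 - (-0.856) = 0.8641.
D >= 0, so the roots are real: z = (-b +/- sqrt(D)) / (2a) = (-0.09 +/- 0.92957) / (-0.428).
  z_1 = (-0.09 + 0.92957) / (-0.428) = -1.9616,   |z_1| = 1.9616.
  z_2 = (-0.09 - 0.92957) / (-0.428) = 2.3822,   |z_2| = 2.3822.
Moduli of all roots: 1.9616, 2.3822.
All moduli strictly greater than 1? Yes.
Verdict: Invertible.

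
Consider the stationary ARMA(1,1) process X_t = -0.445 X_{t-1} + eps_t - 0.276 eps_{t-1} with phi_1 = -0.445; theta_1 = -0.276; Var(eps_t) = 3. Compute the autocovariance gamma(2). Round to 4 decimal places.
\gamma(2) = 1.3476

Multiply the model equation by X_{t-k} and take expectations. With theta_0 = psi_0 = 1 and psi_j the MA(infinity) weights, this gives
  gamma(k) - sum_i phi_i gamma(k-i) = c_k,
  c_k = sigma^2 * sum_{j=k..q} theta_j psi_{j-k}   (c_k = 0 for k > q),
using gamma(-m) = gamma(m).
psi-weights needed (psi_j = theta_j + sum_i phi_i psi_{j-i}):
  psi_1 = theta_1 + phi_1 = -0.276 + (-0.445) = -0.721
Right-hand sides:
  c_0 = sigma^2 (1 + theta_1 psi_1) = 3 * (1 + (-0.276)(-0.721)) = 3 * 1.198996 = 3.596988
  c_1 = sigma^2 theta_1 = 3 * (-0.276) = -0.828
  c_2 = 0
Equations for k = 0 and k = 1 (AR order 1):
  gamma(0) = phi_1 gamma(1) + c_0
  gamma(1) = phi_1 gamma(0) + c_1
Substituting the second into the first: gamma(0) (1 - phi_1^2) = c_0 + phi_1 c_1, so
  gamma(0) = (c_0 + phi_1 c_1) / (1 - phi_1^2) = (3.596988 + (-0.445)(-0.828)) / (1 - (-0.445)^2) = 3.965448 / 0.801975 = 4.944603.
  gamma(1) = phi_1 gamma(0) + c_1 = (-0.445)(4.944603) + (-0.828) = -3.028348.
For k = 2 (> q): gamma(2) = phi_1 gamma(1) = (-0.445)(-3.028348) = 1.347615.
Therefore gamma(2) = 1.3476 (to 4 decimal places).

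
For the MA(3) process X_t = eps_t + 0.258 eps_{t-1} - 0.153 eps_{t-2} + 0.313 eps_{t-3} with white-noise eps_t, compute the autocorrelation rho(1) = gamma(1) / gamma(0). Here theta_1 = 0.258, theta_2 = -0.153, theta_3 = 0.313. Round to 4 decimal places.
\rho(1) = 0.1436

For an MA(q) process with theta_0 = 1, the autocovariance is
  gamma(k) = sigma^2 * sum_{i=0..q-k} theta_i * theta_{i+k},
and rho(k) = gamma(k) / gamma(0). Sigma^2 cancels.
  numerator   = (1)*(0.258) + (0.258)*(-0.153) + (-0.153)*(0.313) = 0.170637.
  denominator = (1)^2 + (0.258)^2 + (-0.153)^2 + (0.313)^2 = 1.187942.
  rho(1) = 0.170637 / 1.187942 = 0.1436.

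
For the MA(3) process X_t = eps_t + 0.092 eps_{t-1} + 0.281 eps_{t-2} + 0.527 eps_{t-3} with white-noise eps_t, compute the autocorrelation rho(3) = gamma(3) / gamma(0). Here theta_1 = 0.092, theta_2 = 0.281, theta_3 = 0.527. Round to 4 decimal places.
\rho(3) = 0.3860

For an MA(q) process with theta_0 = 1, the autocovariance is
  gamma(k) = sigma^2 * sum_{i=0..q-k} theta_i * theta_{i+k},
and rho(k) = gamma(k) / gamma(0). Sigma^2 cancels.
  numerator   = (1)*(0.527) = 0.527.
  denominator = (1)^2 + (0.092)^2 + (0.281)^2 + (0.527)^2 = 1.365154.
  rho(3) = 0.527 / 1.365154 = 0.3860.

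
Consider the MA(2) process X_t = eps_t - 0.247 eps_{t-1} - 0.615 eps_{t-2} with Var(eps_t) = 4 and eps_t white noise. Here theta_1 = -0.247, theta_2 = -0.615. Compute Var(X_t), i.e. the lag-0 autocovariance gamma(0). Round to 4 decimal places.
\gamma(0) = 5.7569

For an MA(q) process X_t = eps_t + sum_i theta_i eps_{t-i} with
Var(eps_t) = sigma^2, the variance is
  gamma(0) = sigma^2 * (1 + sum_i theta_i^2).
  sum_i theta_i^2 = (-0.247)^2 + (-0.615)^2 = 0.061009 + 0.378225 = 0.439234.
  gamma(0) = 4 * (1 + 0.439234) = 4 * 1.439234 = 5.756936, which rounds to 5.7569.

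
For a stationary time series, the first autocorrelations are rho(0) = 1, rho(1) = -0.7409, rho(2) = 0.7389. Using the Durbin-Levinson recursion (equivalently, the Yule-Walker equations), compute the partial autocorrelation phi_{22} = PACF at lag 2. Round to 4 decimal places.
\phi_{22} = 0.4212

The PACF at lag k is phi_{kk}, the last component of the solution
to the Yule-Walker system G_k phi = r_k where
  (G_k)_{ij} = rho(|i - j|), (r_k)_i = rho(i), i,j = 1..k.
Equivalently, Durbin-Levinson gives phi_{kk} iteratively:
  phi_{11} = rho(1)
  phi_{kk} = [rho(k) - sum_{j=1..k-1} phi_{k-1,j} rho(k-j)]
            / [1 - sum_{j=1..k-1} phi_{k-1,j} rho(j)],
  phi_{k,j} = phi_{k-1,j} - phi_{kk} phi_{k-1,k-j},  j = 1..k-1.
Step k = 1:
  phi_11 = rho(1) = -0.7409.
Step k = 2:
  phi_22 = [rho(2) - phi_11 rho(1)] / [1 - phi_11 rho(1)] = [0.7389 - (-0.7409)(-0.7409)] / [1 - (-0.7409)(-0.7409)]
         = 0.18996719 / 0.45106719 = 0.4212.
Therefore phi_{22} = 0.4212.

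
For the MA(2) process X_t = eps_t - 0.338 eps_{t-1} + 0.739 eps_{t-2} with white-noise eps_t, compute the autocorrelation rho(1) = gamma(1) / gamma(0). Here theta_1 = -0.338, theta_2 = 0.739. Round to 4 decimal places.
\rho(1) = -0.3540

For an MA(q) process with theta_0 = 1, the autocovariance is
  gamma(k) = sigma^2 * sum_{i=0..q-k} theta_i * theta_{i+k},
and rho(k) = gamma(k) / gamma(0). Sigma^2 cancels.
  numerator   = (1)*(-0.338) + (-0.338)*(0.739) = -0.587782.
  denominator = (1)^2 + (-0.338)^2 + (0.739)^2 = 1.660365.
  rho(1) = -0.587782 / 1.660365 = -0.3540.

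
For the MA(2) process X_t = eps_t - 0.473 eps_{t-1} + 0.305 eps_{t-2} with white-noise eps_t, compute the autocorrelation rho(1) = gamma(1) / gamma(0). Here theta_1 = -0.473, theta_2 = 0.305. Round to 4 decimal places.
\rho(1) = -0.4688

For an MA(q) process with theta_0 = 1, the autocovariance is
  gamma(k) = sigma^2 * sum_{i=0..q-k} theta_i * theta_{i+k},
and rho(k) = gamma(k) / gamma(0). Sigma^2 cancels.
  numerator   = (1)*(-0.473) + (-0.473)*(0.305) = -0.617265.
  denominator = (1)^2 + (-0.473)^2 + (0.305)^2 = 1.316754.
  rho(1) = -0.617265 / 1.316754 = -0.4688.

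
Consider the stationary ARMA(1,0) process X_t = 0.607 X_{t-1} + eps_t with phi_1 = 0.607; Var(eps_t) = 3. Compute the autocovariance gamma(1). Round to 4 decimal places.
\gamma(1) = 2.8834

Multiply the model equation by X_{t-k} and take expectations. With theta_0 = psi_0 = 1 and psi_j the MA(infinity) weights, this gives
  gamma(k) - sum_i phi_i gamma(k-i) = c_k,
  c_k = sigma^2 * sum_{j=k..q} theta_j psi_{j-k}   (c_k = 0 for k > q),
using gamma(-m) = gamma(m).
Pure AR (q = 0): c_0 = sigma^2 = 3, c_k = 0 for k >= 1.
Equations for k = 0 and k = 1 (AR order 1):
  gamma(0) = phi_1 gamma(1) + c_0
  gamma(1) = phi_1 gamma(0) + c_1
Substituting the second into the first: gamma(0) (1 - phi_1^2) = c_0 + phi_1 c_1, so
  gamma(0) = c_0 / (1 - phi_1^2) = 3 / (1 - (0.607)^2) = 3 / 0.631551 = 4.75021.
  gamma(1) = phi_1 gamma(0) = (0.607)(4.75021) = 2.883378.
Therefore gamma(1) = 2.8834 (to 4 decimal places).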